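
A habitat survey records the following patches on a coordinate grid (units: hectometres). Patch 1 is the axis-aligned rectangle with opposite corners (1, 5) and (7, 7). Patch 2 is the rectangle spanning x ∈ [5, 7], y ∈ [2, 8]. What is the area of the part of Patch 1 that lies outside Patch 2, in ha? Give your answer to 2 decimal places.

8.00

|Patch 1∩Patch 2|: x∈[5,7], y∈[5,7] → 2·2 = 4.
|Patch 1| = 12.
|Patch 1 ∖ Patch 2| = |Patch 1| − |Patch 1∩Patch 2| = 12 − 4 = 8.00.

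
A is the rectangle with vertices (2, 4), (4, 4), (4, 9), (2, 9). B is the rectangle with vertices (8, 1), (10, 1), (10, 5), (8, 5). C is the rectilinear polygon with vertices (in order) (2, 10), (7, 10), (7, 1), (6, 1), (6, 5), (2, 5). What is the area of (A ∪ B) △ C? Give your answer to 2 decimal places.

31.00

|A ∪ B| = 18.
|(A ∪ B) ∩ C| = 8.
|(A ∪ B) △ C| = 18 + 29 − 16 = 31.00.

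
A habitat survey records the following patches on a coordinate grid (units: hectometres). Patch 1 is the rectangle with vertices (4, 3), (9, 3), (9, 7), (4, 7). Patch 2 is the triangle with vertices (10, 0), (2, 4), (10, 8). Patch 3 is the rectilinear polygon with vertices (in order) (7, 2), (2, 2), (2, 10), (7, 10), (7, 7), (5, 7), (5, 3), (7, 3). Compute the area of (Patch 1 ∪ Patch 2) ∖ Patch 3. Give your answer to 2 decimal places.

|Patch 1 ∪ Patch 2| = 36.
|(Patch 1 ∪ Patch 2) ∩ Patch 3| = 8.
|(Patch 1 ∪ Patch 2) ∖ Patch 3| = 36 − 8 = 28.00.

28.00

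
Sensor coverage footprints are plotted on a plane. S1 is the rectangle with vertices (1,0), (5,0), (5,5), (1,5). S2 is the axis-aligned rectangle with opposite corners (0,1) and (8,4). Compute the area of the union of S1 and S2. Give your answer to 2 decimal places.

32.00

By inclusion–exclusion:
Individual areas: |S1| = 20, |S2| = 24.
|S1∩S2|: x∈[1,5], y∈[1,4] → 4·3 = 12.
|S1 ∪ S2| = 44 − 12 = 32.00.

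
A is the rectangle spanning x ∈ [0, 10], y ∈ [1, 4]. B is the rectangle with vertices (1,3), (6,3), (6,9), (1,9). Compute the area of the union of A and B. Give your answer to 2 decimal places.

By inclusion–exclusion:
Individual areas: |A| = 30, |B| = 30.
|A∩B|: x∈[1,6], y∈[3,4] → 5·1 = 5.
|A ∪ B| = 60 − 5 = 55.00.

55.00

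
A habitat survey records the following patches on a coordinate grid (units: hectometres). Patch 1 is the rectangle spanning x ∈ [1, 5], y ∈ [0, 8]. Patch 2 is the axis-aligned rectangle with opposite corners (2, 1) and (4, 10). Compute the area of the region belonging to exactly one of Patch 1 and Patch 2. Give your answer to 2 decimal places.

|Patch 1∩Patch 2|: x∈[2,4], y∈[1,8] → 2·7 = 14.
|Patch 1 △ Patch 2| = |Patch 1| + |Patch 2| − 2·|Patch 1∩Patch 2| = 32 + 18 − 28 = 22.00.

22.00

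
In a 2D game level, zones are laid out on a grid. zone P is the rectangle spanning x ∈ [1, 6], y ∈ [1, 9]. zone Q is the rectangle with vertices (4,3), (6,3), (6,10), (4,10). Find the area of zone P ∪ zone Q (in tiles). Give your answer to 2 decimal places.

42.00

By inclusion–exclusion:
Individual areas: |zone P| = 40, |zone Q| = 14.
|zone P∩zone Q|: x∈[4,6], y∈[3,9] → 2·6 = 12.
|zone P ∪ zone Q| = 54 − 12 = 42.00.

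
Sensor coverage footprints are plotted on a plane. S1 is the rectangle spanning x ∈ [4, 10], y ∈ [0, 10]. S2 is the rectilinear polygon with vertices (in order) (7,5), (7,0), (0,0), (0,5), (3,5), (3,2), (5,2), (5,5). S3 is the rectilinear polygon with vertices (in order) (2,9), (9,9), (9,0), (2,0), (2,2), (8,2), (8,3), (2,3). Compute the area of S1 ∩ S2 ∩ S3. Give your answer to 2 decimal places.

10.00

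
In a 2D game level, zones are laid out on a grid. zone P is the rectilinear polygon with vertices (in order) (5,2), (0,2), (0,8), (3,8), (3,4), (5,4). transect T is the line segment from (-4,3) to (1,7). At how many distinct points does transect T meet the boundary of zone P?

1

The segment meets the boundary at (0,6.2).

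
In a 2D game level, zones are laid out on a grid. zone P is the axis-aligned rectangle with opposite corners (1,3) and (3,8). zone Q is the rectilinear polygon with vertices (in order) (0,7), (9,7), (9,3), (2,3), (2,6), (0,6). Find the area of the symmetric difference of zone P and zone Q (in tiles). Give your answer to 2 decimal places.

30.00

|zone P| = 10, |zone Q| = 30, |zone P∩zone Q| = 5.
|zone P △ zone Q| = |zone P| + |zone Q| − 2·|zone P∩zone Q| = 10 + 30 − 10 = 30.00.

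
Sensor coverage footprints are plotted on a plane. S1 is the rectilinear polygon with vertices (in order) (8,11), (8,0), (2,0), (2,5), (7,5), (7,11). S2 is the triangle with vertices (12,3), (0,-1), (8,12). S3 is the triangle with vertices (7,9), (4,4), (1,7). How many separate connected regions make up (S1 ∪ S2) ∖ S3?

(S1 ∪ S2) ∖ S3 is a single connected region.

1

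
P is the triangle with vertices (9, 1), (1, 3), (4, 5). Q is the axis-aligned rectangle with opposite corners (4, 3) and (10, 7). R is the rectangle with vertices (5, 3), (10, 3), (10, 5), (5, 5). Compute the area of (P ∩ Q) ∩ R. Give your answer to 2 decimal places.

0.90

The region (P ∩ Q) ∩ R is the polygon with vertices (5,3), (5,4.2), (6.5,3).
By the shoelace formula its area is 0.90.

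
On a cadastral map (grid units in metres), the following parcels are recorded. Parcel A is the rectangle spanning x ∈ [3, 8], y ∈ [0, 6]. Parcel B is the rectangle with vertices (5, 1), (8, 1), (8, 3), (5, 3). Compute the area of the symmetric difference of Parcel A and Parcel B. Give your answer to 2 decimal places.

|Parcel A∩Parcel B|: x∈[5,8], y∈[1,3] → 3·2 = 6.
|Parcel A △ Parcel B| = |Parcel A| + |Parcel B| − 2·|Parcel A∩Parcel B| = 30 + 6 − 12 = 24.00.

24.00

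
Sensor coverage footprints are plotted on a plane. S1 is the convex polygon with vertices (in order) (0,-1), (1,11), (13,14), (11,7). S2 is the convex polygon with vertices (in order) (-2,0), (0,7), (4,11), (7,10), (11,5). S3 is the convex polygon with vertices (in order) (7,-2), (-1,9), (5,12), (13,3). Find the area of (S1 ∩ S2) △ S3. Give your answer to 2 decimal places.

55.83

|S1 ∩ S2| = 58.1696.
|(S1 ∩ S2) ∩ S3| = 47.1707.
|(S1 ∩ S2) △ S3| = 58.1696 + 92 − 94.3415 = 55.83.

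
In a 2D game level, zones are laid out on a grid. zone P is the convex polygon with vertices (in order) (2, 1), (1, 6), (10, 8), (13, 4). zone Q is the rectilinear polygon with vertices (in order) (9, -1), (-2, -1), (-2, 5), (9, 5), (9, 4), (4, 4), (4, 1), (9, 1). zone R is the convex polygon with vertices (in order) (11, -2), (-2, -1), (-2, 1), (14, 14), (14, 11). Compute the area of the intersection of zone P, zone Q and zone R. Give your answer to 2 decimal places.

13.02

The intersection is the polygon with vertices (9,5), (9,4), (4,4), (4,1.546), (2,1), (1.441,3.796), (2.923,5).
By the shoelace formula its area is 13.02.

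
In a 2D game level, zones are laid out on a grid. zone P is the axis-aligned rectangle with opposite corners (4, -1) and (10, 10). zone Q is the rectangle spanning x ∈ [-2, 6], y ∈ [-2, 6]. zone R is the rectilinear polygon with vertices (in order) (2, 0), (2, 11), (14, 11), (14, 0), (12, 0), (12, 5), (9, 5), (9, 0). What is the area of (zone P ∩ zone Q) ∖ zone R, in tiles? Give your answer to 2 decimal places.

|zone P ∩ zone Q| = 14.
|(zone P ∩ zone Q) ∩ zone R| = 12.
|(zone P ∩ zone Q) ∖ zone R| = 14 − 12 = 2.00.

2.00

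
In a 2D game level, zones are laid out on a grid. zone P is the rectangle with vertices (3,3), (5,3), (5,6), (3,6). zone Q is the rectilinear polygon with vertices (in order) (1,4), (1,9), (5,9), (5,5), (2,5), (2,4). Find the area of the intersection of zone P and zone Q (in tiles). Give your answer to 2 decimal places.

2.00

The intersection is the polygon with vertices (5,5), (3,5), (3,6), (5,6).
By the shoelace formula its area is 2.00.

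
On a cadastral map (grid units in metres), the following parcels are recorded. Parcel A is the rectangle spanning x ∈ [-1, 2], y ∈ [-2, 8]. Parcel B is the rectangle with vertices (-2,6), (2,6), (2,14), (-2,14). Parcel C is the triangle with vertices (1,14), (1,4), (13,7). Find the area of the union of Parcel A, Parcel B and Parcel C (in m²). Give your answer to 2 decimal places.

By inclusion–exclusion:
Individual areas: |Parcel A| = 30, |Parcel B| = 32, |Parcel C| = 60.
|Parcel A∩Parcel B|: x∈[-1,2], y∈[6,8] → 3·2 = 6.
|Parcel A∩Parcel C| = 3.875.
|Parcel B∩Parcel C| = 7.7083.
|Parcel A∩Parcel B∩Parcel C| = 2.
|Parcel A ∪ Parcel B ∪ Parcel C| = 122 − 17.5833 + 2 = 106.42.

106.42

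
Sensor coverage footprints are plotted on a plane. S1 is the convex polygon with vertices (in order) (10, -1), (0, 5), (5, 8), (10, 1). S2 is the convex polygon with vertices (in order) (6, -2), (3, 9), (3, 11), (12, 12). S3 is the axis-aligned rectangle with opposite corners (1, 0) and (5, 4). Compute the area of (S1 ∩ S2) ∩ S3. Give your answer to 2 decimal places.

0.72

The region (S1 ∩ S2) ∩ S3 is the polygon with vertices (4.364,4), (5,4), (5,2), (4.891,2.065).
By the shoelace formula its area is 0.72.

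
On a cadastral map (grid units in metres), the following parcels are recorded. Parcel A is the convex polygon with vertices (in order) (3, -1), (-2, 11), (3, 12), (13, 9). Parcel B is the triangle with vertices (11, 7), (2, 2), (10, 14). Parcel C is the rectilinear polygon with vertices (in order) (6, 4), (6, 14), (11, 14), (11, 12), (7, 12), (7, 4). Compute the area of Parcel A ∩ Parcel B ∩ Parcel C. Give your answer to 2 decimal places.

The intersection is the polygon with vertices (6,4.222), (6,8), (7,9.5), (7,4.778).
By the shoelace formula its area is 4.25.

4.25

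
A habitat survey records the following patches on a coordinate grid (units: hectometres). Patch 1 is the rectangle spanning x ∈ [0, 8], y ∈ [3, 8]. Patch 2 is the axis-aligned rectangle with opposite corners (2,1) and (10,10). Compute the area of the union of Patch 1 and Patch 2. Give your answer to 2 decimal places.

By inclusion–exclusion:
Individual areas: |Patch 1| = 40, |Patch 2| = 72.
|Patch 1∩Patch 2|: x∈[2,8], y∈[3,8] → 6·5 = 30.
|Patch 1 ∪ Patch 2| = 112 − 30 = 82.00.

82.00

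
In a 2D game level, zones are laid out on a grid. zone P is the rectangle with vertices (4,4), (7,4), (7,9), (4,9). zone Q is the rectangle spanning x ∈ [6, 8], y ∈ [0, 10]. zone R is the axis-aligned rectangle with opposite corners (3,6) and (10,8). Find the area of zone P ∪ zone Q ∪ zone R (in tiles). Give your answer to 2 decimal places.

By inclusion–exclusion:
Individual areas: |zone P| = 15, |zone Q| = 20, |zone R| = 14.
|zone P∩zone Q|: x∈[6,7], y∈[4,9] → 1·5 = 5.
|zone P∩zone R|: x∈[4,7], y∈[6,8] → 3·2 = 6.
|zone Q∩zone R|: x∈[6,8], y∈[6,8] → 2·2 = 4.
|zone P∩zone Q∩zone R| = 2.
|zone P ∪ zone Q ∪ zone R| = 49 − 15 + 2 = 36.00.

36.00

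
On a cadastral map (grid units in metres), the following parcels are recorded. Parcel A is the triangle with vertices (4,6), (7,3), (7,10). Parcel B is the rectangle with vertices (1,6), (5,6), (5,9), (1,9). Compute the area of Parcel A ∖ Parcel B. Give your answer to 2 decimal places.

|Parcel A| = 10.5, |Parcel A∩Parcel B| = 0.6667.
|Parcel A ∖ Parcel B| = |Parcel A| − |Parcel A∩Parcel B| = 10.5 − 0.6667 = 9.83.

9.83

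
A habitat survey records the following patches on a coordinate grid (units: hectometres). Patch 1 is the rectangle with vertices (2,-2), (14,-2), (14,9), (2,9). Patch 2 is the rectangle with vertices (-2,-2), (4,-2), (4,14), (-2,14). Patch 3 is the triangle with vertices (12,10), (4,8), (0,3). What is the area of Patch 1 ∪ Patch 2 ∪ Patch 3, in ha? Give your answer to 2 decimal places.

By inclusion–exclusion:
Individual areas: |Patch 1| = 132, |Patch 2| = 96, |Patch 3| = 16.
|Patch 1∩Patch 2|: x∈[2,4], y∈[-2,9] → 2·11 = 22.
|Patch 1∩Patch 3| = 13.5238.
|Patch 2∩Patch 3| = 5.3333.
|Patch 1∩Patch 2∩Patch 3| = 4.
|Patch 1 ∪ Patch 2 ∪ Patch 3| = 244 − 40.8571 + 4 = 207.14.

207.14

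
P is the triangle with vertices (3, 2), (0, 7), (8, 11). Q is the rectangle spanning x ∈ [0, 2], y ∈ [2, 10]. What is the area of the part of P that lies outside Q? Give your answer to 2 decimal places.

21.67

|P| = 26, |P∩Q| = 4.3333.
|P ∖ Q| = |P| − |P∩Q| = 26 − 4.3333 = 21.67.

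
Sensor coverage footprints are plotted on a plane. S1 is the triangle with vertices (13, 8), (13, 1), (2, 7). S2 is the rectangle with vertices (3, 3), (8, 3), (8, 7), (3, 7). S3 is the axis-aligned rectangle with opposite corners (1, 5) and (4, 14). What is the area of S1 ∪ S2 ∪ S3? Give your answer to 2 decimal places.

By inclusion–exclusion:
Individual areas: |S1| = 38.5, |S2| = 20, |S3| = 27.
|S1∩S2| = 9.5455.
|S1∩S3| = 1.2727.
|S2∩S3|: x∈[3,4], y∈[5,7] → 1·2 = 2.
|S1∩S2∩S3| = 0.8182.
|S1 ∪ S2 ∪ S3| = 85.5 − 12.8182 + 0.8182 = 73.50.

73.50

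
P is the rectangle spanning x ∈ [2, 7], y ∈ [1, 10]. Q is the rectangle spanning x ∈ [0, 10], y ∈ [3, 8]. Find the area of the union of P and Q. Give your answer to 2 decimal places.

70.00

By inclusion–exclusion:
Individual areas: |P| = 45, |Q| = 50.
|P∩Q|: x∈[2,7], y∈[3,8] → 5·5 = 25.
|P ∪ Q| = 95 − 25 = 70.00.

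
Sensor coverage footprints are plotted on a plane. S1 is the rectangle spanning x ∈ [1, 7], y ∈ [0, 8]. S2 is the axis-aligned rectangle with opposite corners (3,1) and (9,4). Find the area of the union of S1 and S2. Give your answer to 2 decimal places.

By inclusion–exclusion:
Individual areas: |S1| = 48, |S2| = 18.
|S1∩S2|: x∈[3,7], y∈[1,4] → 4·3 = 12.
|S1 ∪ S2| = 66 − 12 = 54.00.

54.00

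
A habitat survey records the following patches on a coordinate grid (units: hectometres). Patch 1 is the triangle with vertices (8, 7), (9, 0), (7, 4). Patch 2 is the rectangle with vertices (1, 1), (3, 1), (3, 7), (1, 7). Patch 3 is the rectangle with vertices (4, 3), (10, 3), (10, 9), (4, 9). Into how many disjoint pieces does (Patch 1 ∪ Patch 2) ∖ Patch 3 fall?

2

(Patch 1 ∪ Patch 2) ∖ Patch 3 splits into 2 disjoint pieces (area 1.6071, area 12).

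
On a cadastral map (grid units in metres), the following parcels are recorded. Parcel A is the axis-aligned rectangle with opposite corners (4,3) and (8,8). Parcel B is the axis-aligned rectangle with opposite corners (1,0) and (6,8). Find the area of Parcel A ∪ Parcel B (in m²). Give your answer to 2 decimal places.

By inclusion–exclusion:
Individual areas: |Parcel A| = 20, |Parcel B| = 40.
|Parcel A∩Parcel B|: x∈[4,6], y∈[3,8] → 2·5 = 10.
|Parcel A ∪ Parcel B| = 60 − 10 = 50.00.

50.00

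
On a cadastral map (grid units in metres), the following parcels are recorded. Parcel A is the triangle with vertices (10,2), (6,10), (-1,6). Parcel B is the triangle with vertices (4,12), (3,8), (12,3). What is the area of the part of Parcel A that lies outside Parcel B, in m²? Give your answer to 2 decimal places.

25.48

|Parcel A| = 36, |Parcel A∩Parcel B| = 10.5164.
|Parcel A ∖ Parcel B| = |Parcel A| − |Parcel A∩Parcel B| = 36 − 10.5164 = 25.48.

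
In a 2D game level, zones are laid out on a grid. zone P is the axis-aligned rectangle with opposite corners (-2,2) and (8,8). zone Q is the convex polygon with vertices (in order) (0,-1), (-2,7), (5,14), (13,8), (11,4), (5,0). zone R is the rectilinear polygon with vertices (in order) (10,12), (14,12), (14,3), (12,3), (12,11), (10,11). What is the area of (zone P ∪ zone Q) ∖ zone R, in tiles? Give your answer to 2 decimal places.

136.25

|zone P ∪ zone Q| = 137.625.
|(zone P ∪ zone Q) ∩ zone R| = 1.375.
|(zone P ∪ zone Q) ∖ zone R| = 137.625 − 1.375 = 136.25.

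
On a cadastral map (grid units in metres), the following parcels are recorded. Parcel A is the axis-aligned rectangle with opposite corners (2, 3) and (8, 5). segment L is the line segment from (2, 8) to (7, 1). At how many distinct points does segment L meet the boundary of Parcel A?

2

The segment meets the boundary at (5.571,3), (4.143,5).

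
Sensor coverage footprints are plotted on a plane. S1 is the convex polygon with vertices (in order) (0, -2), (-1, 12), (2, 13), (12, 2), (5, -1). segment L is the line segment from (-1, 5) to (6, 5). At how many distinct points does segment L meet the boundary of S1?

The segment meets the boundary at (-0.5,5).

1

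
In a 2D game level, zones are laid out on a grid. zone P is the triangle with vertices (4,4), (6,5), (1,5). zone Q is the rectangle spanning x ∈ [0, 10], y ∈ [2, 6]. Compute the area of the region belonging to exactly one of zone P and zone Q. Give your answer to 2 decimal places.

37.50

|zone P| = 2.5, |zone Q| = 40, |zone P∩zone Q| = 2.5.
|zone P △ zone Q| = |zone P| + |zone Q| − 2·|zone P∩zone Q| = 2.5 + 40 − 5 = 37.50.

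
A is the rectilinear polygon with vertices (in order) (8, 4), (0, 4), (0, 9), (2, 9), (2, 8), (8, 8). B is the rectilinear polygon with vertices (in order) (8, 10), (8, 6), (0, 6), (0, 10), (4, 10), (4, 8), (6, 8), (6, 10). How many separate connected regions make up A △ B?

3

A △ B splits into 3 disjoint pieces (area 16, area 6, area 4).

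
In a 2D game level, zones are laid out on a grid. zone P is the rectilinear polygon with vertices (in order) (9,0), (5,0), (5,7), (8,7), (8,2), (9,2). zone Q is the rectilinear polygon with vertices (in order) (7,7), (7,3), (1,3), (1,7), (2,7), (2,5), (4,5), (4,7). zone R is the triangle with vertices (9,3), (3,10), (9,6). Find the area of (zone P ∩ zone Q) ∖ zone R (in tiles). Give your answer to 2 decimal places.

|zone P ∩ zone Q| = 8.
|(zone P ∩ zone Q) ∩ zone R| = 1.1905.
|(zone P ∩ zone Q) ∖ zone R| = 8 − 1.1905 = 6.81.

6.81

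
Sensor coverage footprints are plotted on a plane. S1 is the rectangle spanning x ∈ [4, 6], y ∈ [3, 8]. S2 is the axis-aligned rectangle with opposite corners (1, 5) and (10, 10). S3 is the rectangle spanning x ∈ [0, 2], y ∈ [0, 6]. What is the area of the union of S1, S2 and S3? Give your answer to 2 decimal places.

By inclusion–exclusion:
Individual areas: |S1| = 10, |S2| = 45, |S3| = 12.
|S1∩S2|: x∈[4,6], y∈[5,8] → 2·3 = 6.
|S1∩S3| = 0 (no overlap).
|S2∩S3|: x∈[1,2], y∈[5,6] → 1·1 = 1.
|S1∩S2∩S3| = 0.
|S1 ∪ S2 ∪ S3| = 67 − 7 + 0 = 60.00.

60.00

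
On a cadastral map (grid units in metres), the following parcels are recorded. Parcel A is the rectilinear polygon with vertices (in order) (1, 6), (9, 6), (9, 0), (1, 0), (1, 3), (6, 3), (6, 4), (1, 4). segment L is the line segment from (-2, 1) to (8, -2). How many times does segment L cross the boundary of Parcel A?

The segment meets the boundary at (1.333,0), (1,0.1).

2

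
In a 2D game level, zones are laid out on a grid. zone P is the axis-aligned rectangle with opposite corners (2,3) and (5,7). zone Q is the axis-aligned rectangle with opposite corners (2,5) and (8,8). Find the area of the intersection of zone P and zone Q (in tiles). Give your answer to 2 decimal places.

|zone P∩zone Q|: x∈[2,5], y∈[5,7] → 3·2 = 6.

6.00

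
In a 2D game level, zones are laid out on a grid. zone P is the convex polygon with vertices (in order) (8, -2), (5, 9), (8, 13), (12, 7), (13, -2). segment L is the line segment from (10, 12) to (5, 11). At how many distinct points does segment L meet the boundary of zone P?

The segment meets the boundary at (6.765,11.353), (8.824,11.765).

2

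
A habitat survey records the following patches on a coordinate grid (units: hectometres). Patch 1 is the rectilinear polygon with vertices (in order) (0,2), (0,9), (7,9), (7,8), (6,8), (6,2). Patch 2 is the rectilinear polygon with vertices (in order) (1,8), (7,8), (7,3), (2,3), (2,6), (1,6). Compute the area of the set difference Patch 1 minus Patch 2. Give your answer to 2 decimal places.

|Patch 1| = 43, |Patch 1∩Patch 2| = 22.
|Patch 1 ∖ Patch 2| = |Patch 1| − |Patch 1∩Patch 2| = 43 − 22 = 21.00.

21.00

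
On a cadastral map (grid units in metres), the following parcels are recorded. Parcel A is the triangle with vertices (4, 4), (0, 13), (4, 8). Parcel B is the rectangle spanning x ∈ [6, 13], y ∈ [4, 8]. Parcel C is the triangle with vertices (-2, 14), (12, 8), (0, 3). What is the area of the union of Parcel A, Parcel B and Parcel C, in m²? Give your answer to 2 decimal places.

By inclusion–exclusion:
Individual areas: |Parcel A| = 8, |Parcel B| = 28, |Parcel C| = 71.
|Parcel A∩Parcel B| = 0.
|Parcel A∩Parcel C| = 7.9167.
|Parcel B∩Parcel C| = 7.5.
|Parcel A∩Parcel B∩Parcel C| = 0.
|Parcel A ∪ Parcel B ∪ Parcel C| = 107 − 15.4167 + 0 = 91.58.

91.58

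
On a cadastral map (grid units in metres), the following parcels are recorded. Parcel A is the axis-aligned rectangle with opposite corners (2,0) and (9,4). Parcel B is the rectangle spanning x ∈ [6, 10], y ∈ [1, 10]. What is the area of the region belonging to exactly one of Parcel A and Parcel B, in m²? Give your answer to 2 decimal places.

|Parcel A∩Parcel B|: x∈[6,9], y∈[1,4] → 3·3 = 9.
|Parcel A △ Parcel B| = |Parcel A| + |Parcel B| − 2·|Parcel A∩Parcel B| = 28 + 36 − 18 = 46.00.

46.00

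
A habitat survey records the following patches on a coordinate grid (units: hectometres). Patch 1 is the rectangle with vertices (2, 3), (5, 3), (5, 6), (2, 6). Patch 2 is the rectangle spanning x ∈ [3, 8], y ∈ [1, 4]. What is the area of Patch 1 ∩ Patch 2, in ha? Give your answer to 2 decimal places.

|Patch 1∩Patch 2|: x∈[3,5], y∈[3,4] → 2·1 = 2.

2.00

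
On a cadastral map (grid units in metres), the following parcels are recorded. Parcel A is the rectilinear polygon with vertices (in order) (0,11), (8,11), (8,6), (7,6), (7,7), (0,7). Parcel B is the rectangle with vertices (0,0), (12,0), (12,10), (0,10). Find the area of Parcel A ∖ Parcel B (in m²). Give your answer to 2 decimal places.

|Parcel A| = 33, |Parcel A∩Parcel B| = 25.
|Parcel A ∖ Parcel B| = |Parcel A| − |Parcel A∩Parcel B| = 33 − 25 = 8.00.

8.00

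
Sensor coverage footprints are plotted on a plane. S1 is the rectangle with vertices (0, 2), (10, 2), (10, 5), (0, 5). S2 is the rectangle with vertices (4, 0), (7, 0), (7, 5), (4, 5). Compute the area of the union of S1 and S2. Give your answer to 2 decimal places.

36.00

By inclusion–exclusion:
Individual areas: |S1| = 30, |S2| = 15.
|S1∩S2|: x∈[4,7], y∈[2,5] → 3·3 = 9.
|S1 ∪ S2| = 45 − 9 = 36.00.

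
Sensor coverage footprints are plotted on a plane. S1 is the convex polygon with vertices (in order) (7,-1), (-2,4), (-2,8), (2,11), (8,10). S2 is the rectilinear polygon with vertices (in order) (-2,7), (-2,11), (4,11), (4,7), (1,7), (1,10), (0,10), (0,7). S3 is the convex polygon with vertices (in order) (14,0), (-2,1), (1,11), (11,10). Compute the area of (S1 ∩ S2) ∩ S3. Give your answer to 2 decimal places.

|S1 ∩ S2| = 14.8333.
|(S1 ∩ S2) ∩ S3| = 11.32.

11.32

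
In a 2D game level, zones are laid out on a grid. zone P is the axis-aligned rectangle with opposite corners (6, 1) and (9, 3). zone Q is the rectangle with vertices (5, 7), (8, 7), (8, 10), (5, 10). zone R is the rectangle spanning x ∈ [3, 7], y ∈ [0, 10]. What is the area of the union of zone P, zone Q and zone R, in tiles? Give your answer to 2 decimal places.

By inclusion–exclusion:
Individual areas: |zone P| = 6, |zone Q| = 9, |zone R| = 40.
|zone P∩zone Q| = 0 (no overlap).
|zone P∩zone R|: x∈[6,7], y∈[1,3] → 1·2 = 2.
|zone Q∩zone R|: x∈[5,7], y∈[7,10] → 2·3 = 6.
|zone P∩zone Q∩zone R| = 0.
|zone P ∪ zone Q ∪ zone R| = 55 − 8 + 0 = 47.00.

47.00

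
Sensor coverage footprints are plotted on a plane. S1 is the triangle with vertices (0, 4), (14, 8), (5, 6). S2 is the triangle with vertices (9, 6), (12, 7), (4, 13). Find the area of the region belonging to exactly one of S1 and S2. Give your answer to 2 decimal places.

15.51

|S1| = 4, |S2| = 13, |S1∩S2| = 0.7433.
|S1 △ S2| = |S1| + |S2| − 2·|S1∩S2| = 4 + 13 − 1.4866 = 15.51.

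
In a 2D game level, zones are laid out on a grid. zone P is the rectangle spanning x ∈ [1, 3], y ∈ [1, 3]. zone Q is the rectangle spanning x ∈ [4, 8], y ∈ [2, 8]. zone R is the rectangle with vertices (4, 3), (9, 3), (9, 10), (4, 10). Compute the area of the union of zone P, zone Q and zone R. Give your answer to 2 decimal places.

43.00

By inclusion–exclusion:
Individual areas: |zone P| = 4, |zone Q| = 24, |zone R| = 35.
|zone P∩zone Q| = 0 (no overlap).
|zone P∩zone R| = 0 (no overlap).
|zone Q∩zone R|: x∈[4,8], y∈[3,8] → 4·5 = 20.
|zone P∩zone Q∩zone R| = 0.
|zone P ∪ zone Q ∪ zone R| = 63 − 20 + 0 = 43.00.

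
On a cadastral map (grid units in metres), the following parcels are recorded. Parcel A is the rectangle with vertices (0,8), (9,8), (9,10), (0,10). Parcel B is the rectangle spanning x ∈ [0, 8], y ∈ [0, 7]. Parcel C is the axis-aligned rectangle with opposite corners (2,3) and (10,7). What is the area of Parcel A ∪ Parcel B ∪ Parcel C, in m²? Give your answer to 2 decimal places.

By inclusion–exclusion:
Individual areas: |Parcel A| = 18, |Parcel B| = 56, |Parcel C| = 32.
|Parcel A∩Parcel B| = 0 (no overlap).
|Parcel A∩Parcel C| = 0 (no overlap).
|Parcel B∩Parcel C|: x∈[2,8], y∈[3,7] → 6·4 = 24.
|Parcel A∩Parcel B∩Parcel C| = 0.
|Parcel A ∪ Parcel B ∪ Parcel C| = 106 − 24 + 0 = 82.00.

82.00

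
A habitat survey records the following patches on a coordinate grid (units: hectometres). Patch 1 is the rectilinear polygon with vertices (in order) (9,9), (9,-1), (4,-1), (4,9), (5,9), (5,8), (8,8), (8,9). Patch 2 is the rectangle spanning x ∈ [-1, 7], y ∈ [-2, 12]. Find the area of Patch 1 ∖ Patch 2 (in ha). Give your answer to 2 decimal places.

19.00

|Patch 1| = 47, |Patch 1∩Patch 2| = 28.
|Patch 1 ∖ Patch 2| = |Patch 1| − |Patch 1∩Patch 2| = 47 − 28 = 19.00.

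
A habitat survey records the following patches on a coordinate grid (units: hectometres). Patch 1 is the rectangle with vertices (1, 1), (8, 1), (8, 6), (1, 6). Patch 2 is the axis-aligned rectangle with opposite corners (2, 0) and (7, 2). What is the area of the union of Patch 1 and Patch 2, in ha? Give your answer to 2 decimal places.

By inclusion–exclusion:
Individual areas: |Patch 1| = 35, |Patch 2| = 10.
|Patch 1∩Patch 2|: x∈[2,7], y∈[1,2] → 5·1 = 5.
|Patch 1 ∪ Patch 2| = 45 − 5 = 40.00.

40.00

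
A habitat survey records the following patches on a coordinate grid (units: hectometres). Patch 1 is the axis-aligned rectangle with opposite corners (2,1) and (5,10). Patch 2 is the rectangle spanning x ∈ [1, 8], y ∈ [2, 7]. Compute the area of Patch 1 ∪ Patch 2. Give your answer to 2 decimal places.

47.00

By inclusion–exclusion:
Individual areas: |Patch 1| = 27, |Patch 2| = 35.
|Patch 1∩Patch 2|: x∈[2,5], y∈[2,7] → 3·5 = 15.
|Patch 1 ∪ Patch 2| = 62 − 15 = 47.00.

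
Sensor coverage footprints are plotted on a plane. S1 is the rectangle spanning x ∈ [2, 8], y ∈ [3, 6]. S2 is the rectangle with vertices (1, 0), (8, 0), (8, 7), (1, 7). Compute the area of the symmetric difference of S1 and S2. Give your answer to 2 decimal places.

|S1∩S2|: x∈[2,8], y∈[3,6] → 6·3 = 18.
|S1 △ S2| = |S1| + |S2| − 2·|S1∩S2| = 18 + 49 − 36 = 31.00.

31.00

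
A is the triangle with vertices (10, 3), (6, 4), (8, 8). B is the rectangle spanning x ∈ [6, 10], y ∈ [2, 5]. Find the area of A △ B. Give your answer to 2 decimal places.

11.10

|A| = 9, |B| = 12, |A∩B| = 4.95.
|A △ B| = |A| + |B| − 2·|A∩B| = 9 + 12 − 9.9 = 11.10.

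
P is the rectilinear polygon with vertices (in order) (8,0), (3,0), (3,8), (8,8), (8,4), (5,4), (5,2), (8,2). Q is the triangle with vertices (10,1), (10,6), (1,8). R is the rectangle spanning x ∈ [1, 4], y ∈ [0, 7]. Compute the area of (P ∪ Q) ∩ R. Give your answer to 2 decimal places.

The region (P ∪ Q) ∩ R is the polygon with vertices (3,6.444), (2.286,7), (4,7), (4,0), (3,0).
By the shoelace formula its area is 7.20.

7.20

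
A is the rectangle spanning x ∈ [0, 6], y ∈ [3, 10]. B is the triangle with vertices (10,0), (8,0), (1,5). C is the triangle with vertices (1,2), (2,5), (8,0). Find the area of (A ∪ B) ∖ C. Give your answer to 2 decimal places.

|A ∪ B| = 46.2.
|(A ∪ B) ∩ C| = 3.9667.
|(A ∪ B) ∖ C| = 46.2 − 3.9667 = 42.23.

42.23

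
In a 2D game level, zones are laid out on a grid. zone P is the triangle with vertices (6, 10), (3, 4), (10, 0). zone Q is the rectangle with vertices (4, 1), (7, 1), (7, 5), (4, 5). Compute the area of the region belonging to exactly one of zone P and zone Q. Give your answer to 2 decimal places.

|zone P| = 27, |zone Q| = 12, |zone P∩zone Q| = 7.2857.
|zone P △ zone Q| = |zone P| + |zone Q| − 2·|zone P∩zone Q| = 27 + 12 − 14.5714 = 24.43.

24.43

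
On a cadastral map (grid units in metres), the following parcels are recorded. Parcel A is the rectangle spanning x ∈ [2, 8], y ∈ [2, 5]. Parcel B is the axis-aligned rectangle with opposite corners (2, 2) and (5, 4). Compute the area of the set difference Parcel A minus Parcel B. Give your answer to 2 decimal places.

12.00

|Parcel A∩Parcel B|: x∈[2,5], y∈[2,4] → 3·2 = 6.
|Parcel A| = 18.
|Parcel A ∖ Parcel B| = |Parcel A| − |Parcel A∩Parcel B| = 18 − 6 = 12.00.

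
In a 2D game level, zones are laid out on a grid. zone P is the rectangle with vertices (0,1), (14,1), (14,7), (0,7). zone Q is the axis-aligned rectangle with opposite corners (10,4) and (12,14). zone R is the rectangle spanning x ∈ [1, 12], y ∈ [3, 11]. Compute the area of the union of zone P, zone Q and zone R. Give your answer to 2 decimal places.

134.00

By inclusion–exclusion:
Individual areas: |zone P| = 84, |zone Q| = 20, |zone R| = 88.
|zone P∩zone Q|: x∈[10,12], y∈[4,7] → 2·3 = 6.
|zone P∩zone R|: x∈[1,12], y∈[3,7] → 11·4 = 44.
|zone Q∩zone R|: x∈[10,12], y∈[4,11] → 2·7 = 14.
|zone P∩zone Q∩zone R| = 6.
|zone P ∪ zone Q ∪ zone R| = 192 − 64 + 6 = 134.00.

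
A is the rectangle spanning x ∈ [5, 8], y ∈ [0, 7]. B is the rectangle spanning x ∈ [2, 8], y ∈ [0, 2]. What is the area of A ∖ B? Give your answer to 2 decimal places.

|A∩B|: x∈[5,8], y∈[0,2] → 3·2 = 6.
|A| = 21.
|A ∖ B| = |A| − |A∩B| = 21 − 6 = 15.00.

15.00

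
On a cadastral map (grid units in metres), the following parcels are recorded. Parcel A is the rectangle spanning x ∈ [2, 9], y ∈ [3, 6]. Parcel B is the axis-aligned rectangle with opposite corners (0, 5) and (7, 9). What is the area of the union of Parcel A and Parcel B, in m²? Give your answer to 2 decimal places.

By inclusion–exclusion:
Individual areas: |Parcel A| = 21, |Parcel B| = 28.
|Parcel A∩Parcel B|: x∈[2,7], y∈[5,6] → 5·1 = 5.
|Parcel A ∪ Parcel B| = 49 − 5 = 44.00.

44.00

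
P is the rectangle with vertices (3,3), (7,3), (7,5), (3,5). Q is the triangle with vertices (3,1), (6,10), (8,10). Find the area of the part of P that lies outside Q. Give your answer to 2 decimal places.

|P| = 8, |P∩Q| = 1.3333.
|P ∖ Q| = |P| − |P∩Q| = 8 − 1.3333 = 6.67.

6.67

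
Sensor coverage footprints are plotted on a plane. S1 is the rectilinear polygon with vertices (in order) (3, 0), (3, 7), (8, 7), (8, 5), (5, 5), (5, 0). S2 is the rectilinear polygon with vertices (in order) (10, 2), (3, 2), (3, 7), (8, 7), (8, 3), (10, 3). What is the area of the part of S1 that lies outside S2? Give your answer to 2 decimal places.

4.00

|S1| = 20, |S1∩S2| = 16.
|S1 ∖ S2| = |S1| − |S1∩S2| = 20 − 16 = 4.00.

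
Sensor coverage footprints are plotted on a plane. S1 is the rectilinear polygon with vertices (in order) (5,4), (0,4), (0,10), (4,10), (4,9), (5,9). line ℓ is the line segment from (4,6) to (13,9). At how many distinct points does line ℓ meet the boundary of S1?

1

The segment meets the boundary at (5,6.333).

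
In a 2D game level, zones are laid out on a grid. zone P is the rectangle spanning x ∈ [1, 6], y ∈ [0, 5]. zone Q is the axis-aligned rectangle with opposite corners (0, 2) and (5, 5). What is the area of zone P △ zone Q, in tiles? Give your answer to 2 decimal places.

|zone P∩zone Q|: x∈[1,5], y∈[2,5] → 4·3 = 12.
|zone P △ zone Q| = |zone P| + |zone Q| − 2·|zone P∩zone Q| = 25 + 15 − 24 = 16.00.

16.00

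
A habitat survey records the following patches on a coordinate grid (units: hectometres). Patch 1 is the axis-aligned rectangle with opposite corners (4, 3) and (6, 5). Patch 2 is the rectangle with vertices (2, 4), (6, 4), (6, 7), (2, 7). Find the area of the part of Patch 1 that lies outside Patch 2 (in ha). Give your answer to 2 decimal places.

2.00

|Patch 1∩Patch 2|: x∈[4,6], y∈[4,5] → 2·1 = 2.
|Patch 1| = 4.
|Patch 1 ∖ Patch 2| = |Patch 1| − |Patch 1∩Patch 2| = 4 − 2 = 2.00.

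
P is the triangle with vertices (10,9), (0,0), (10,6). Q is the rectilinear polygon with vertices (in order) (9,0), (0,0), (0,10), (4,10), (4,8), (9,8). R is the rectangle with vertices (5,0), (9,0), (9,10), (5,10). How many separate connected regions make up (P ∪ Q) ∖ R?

2

(P ∪ Q) ∖ R splits into 2 disjoint pieces (area 2.85, area 48).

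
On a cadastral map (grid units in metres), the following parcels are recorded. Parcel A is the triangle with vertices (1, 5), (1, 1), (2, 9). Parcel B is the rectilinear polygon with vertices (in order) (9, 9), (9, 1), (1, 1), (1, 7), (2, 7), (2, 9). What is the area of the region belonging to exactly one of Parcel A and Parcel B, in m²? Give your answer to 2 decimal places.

|Parcel A| = 2, |Parcel B| = 62, |Parcel A∩Parcel B| = 1.75.
|Parcel A △ Parcel B| = |Parcel A| + |Parcel B| − 2·|Parcel A∩Parcel B| = 2 + 62 − 3.5 = 60.50.

60.50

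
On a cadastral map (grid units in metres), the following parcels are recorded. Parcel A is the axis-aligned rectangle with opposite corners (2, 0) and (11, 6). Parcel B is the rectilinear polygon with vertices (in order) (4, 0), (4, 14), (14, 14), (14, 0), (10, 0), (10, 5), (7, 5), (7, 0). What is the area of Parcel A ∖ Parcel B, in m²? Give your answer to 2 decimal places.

|Parcel A| = 54, |Parcel A∩Parcel B| = 27.
|Parcel A ∖ Parcel B| = |Parcel A| − |Parcel A∩Parcel B| = 54 − 27 = 27.00.

27.00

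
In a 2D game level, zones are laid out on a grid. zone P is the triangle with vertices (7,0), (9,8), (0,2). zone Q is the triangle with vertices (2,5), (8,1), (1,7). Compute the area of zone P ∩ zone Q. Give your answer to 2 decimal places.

1.84

The intersection is the polygon with vertices (7.357,1.429), (3.25,4.167), (3.844,4.562), (7.382,1.529).
By the shoelace formula its area is 1.84.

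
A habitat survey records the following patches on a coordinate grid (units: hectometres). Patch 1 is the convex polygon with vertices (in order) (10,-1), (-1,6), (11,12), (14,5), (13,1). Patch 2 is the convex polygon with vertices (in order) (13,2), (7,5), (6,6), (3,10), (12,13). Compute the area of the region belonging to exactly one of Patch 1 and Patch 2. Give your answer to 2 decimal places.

|Patch 1| = 103, |Patch 2| = 60.5, |Patch 1∩Patch 2| = 48.2832.
|Patch 1 △ Patch 2| = |Patch 1| + |Patch 2| − 2·|Patch 1∩Patch 2| = 103 + 60.5 − 96.5664 = 66.93.

66.93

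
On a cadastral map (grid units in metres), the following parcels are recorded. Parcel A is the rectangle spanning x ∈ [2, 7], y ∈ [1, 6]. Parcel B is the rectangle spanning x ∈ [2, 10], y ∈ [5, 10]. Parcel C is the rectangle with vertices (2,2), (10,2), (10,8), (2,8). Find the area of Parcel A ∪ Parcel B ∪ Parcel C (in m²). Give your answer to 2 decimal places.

By inclusion–exclusion:
Individual areas: |Parcel A| = 25, |Parcel B| = 40, |Parcel C| = 48.
|Parcel A∩Parcel B|: x∈[2,7], y∈[5,6] → 5·1 = 5.
|Parcel A∩Parcel C|: x∈[2,7], y∈[2,6] → 5·4 = 20.
|Parcel B∩Parcel C|: x∈[2,10], y∈[5,8] → 8·3 = 24.
|Parcel A∩Parcel B∩Parcel C| = 5.
|Parcel A ∪ Parcel B ∪ Parcel C| = 113 − 49 + 5 = 69.00.

69.00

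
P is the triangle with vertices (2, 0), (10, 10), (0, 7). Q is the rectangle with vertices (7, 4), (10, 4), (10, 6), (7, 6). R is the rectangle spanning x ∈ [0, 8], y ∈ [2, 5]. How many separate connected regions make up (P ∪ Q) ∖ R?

3

(P ∪ Q) ∖ R splits into 3 disjoint pieces (area 24.4286, area 2.1714, area 5).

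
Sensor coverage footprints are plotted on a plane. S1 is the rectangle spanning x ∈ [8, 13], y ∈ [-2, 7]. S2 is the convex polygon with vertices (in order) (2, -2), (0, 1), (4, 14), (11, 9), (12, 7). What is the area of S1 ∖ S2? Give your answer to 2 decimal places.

|S1| = 45, |S1∩S2| = 7.2.
|S1 ∖ S2| = |S1| − |S1∩S2| = 45 − 7.2 = 37.80.

37.80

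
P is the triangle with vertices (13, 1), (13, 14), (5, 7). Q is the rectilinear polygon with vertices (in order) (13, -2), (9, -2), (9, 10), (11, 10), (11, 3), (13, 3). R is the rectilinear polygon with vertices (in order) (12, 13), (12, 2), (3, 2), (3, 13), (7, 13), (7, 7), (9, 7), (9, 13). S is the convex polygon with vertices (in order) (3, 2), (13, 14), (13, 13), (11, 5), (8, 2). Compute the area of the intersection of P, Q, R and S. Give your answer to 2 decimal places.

The intersection is the polygon with vertices (9,7), (9,9.2), (9.667,10), (11,10), (11,5), (9.571,3.571), (9,4).
By the shoelace formula its area is 11.45.

11.45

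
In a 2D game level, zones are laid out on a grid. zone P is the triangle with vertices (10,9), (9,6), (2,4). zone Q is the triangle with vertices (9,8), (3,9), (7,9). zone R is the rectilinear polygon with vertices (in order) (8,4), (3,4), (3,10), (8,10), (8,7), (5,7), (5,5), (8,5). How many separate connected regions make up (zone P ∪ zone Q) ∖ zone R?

2

(zone P ∪ zone Q) ∖ zone R splits into 2 disjoint pieces (area 7.6279, area 0.1696).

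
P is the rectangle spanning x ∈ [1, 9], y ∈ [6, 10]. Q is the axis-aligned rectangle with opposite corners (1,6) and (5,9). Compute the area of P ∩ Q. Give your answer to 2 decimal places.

|P∩Q|: x∈[1,5], y∈[6,9] → 4·3 = 12.

12.00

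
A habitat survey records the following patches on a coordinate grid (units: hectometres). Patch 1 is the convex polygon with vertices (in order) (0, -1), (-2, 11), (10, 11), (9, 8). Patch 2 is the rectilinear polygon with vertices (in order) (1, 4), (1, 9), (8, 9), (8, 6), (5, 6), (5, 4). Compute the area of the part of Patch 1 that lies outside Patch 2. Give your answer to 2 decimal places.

52.50

|Patch 1| = 81, |Patch 1∩Patch 2| = 28.5.
|Patch 1 ∖ Patch 2| = |Patch 1| − |Patch 1∩Patch 2| = 81 − 28.5 = 52.50.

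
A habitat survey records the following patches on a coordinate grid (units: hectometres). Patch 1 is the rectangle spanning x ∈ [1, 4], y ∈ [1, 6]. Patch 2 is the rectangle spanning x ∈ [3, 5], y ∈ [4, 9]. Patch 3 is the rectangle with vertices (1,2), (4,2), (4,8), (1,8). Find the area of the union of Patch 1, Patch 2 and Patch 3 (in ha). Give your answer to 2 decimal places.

By inclusion–exclusion:
Individual areas: |Patch 1| = 15, |Patch 2| = 10, |Patch 3| = 18.
|Patch 1∩Patch 2|: x∈[3,4], y∈[4,6] → 1·2 = 2.
|Patch 1∩Patch 3|: x∈[1,4], y∈[2,6] → 3·4 = 12.
|Patch 2∩Patch 3|: x∈[3,4], y∈[4,8] → 1·4 = 4.
|Patch 1∩Patch 2∩Patch 3| = 2.
|Patch 1 ∪ Patch 2 ∪ Patch 3| = 43 − 18 + 2 = 27.00.

27.00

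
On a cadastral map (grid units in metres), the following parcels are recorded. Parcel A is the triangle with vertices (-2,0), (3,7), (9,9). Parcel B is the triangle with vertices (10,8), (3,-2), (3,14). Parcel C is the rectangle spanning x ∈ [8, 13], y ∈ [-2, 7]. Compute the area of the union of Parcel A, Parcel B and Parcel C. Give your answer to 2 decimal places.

By inclusion–exclusion:
Individual areas: |Parcel A| = 16, |Parcel B| = 56, |Parcel C| = 45.
|Parcel A∩Parcel B| = 8.7248.
|Parcel A∩Parcel C| = 0.
|Parcel B∩Parcel C| = 1.2071.
|Parcel A∩Parcel B∩Parcel C| = 0.
|Parcel A ∪ Parcel B ∪ Parcel C| = 117 − 9.9319 + 0 = 107.07.

107.07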